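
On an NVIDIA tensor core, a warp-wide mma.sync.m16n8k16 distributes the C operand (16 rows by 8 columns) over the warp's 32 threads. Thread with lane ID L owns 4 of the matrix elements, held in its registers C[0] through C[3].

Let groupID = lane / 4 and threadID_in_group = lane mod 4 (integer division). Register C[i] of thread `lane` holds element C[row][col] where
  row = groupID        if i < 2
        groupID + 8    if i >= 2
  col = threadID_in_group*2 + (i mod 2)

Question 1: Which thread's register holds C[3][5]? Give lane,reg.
r: 3->gid=3,r8=0  c: 5->tid=2,i&1=1
L=3*4+2=14  i=0*2+1=1

14,1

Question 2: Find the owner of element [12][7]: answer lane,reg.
19,3

r=12⇒gr=4,Rb=1  c=7⇒th=3,odd=1
L=4*4+3=19  i=1*2+1=3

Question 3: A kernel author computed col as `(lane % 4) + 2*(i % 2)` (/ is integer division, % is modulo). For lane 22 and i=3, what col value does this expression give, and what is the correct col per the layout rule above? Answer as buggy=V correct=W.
buggy=4 correct=5

`(lane % 4) + 2*(i % 2)`[22,3]→4
L=22→G=22>>2=5, T=22&3=2
[3]→row 5+8=13  col 2·2+1=5
col: 4 vs 5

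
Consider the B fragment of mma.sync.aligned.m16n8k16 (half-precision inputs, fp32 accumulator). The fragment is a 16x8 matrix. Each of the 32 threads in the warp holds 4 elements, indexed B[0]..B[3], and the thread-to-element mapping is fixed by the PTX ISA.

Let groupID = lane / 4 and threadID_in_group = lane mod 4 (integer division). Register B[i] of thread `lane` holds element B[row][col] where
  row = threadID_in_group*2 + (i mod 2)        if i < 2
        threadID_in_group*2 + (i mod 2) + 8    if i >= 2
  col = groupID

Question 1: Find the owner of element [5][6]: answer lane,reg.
c=6->g=6  r=5->rb=0,t=2,b0=1
L=6*4+2=26  i=0*2+1=1

26,1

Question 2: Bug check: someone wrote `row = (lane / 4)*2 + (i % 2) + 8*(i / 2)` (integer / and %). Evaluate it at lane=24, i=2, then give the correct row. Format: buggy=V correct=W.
buggy=20 correct=8

`(lane / 4)*2 + (i % 2) + 8*(i / 2)`[24,2]→20
L=24→G=24>>2=6, T=24&3=0
[2]→row 0·2+0+8=8  col G=6
row: 20 vs 8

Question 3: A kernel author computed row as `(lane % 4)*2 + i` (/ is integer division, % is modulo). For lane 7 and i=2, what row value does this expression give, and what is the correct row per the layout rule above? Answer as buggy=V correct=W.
buggy=8 correct=14

`(lane % 4)*2 + i`[7,2]->8
lane 7: gid=1 (7/4), tid=3 (7%4)
i=2: r=3*2+0+8=14, c=gid=1
row: 8 vs 14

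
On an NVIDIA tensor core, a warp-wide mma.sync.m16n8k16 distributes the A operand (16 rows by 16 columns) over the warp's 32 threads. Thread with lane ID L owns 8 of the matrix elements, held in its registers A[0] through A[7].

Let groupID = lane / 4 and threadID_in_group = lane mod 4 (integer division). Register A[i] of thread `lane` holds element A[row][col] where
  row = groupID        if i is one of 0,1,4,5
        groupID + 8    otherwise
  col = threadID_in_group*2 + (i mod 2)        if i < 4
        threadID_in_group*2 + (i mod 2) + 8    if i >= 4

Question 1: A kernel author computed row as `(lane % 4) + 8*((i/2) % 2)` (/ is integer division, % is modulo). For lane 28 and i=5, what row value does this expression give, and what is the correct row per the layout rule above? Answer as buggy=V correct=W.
`(lane % 4) + 8*((i/2) % 2)`[28,5]⇒0
L=28⇒gr=28>>2=7, th=28&3=0
[5]⇒row 7+0=7  col 0·2+1+8=9
row: 0 vs 7

buggy=0 correct=7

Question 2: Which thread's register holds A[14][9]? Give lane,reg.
24,7

r: 14->gid=6,r8=1  c: 9->c8=1,tid=0,i&1=1
L=6*4+0=24  i=1*4+1*2+1=7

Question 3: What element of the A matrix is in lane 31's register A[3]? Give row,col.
15,7

31: g=7,t=3
[3] (7+8,3*2+1+0) = (15,7)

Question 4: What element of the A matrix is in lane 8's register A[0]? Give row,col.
L=8->g=8>>2=2, t=8&3=0
[0]->row 2+0=2  col 0·2+0+0=0

2,0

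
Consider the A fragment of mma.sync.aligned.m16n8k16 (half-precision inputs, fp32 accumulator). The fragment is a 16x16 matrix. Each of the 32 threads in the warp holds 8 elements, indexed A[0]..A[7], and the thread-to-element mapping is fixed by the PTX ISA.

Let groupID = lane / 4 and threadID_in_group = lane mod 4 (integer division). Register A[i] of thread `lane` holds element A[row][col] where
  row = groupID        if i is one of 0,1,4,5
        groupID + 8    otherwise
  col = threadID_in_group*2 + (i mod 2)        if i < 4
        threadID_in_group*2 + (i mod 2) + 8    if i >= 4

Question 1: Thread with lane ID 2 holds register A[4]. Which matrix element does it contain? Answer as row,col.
0,12

lane 2: G=0 (2/4), T=2 (2%4)
i=4: r=0+0=0, c=2*2+0+8=12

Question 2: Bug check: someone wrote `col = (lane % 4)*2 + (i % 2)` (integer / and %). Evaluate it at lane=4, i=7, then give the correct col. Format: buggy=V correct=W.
buggy=1 correct=9

`(lane % 4)*2 + (i % 2)`[4,7]⇒1
lane 4⇒4/4=1, 4 mod 4=0
i=7  r:1+8⇒9  c:2·0+1+8⇒9
col: 1 vs 9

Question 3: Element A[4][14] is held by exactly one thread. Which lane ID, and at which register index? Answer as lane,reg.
r=4->g=4,rb=0  c=14->cb=1,t=3,b0=0
L=4*4+3=19  i=1*4+0*2+0=4

19,4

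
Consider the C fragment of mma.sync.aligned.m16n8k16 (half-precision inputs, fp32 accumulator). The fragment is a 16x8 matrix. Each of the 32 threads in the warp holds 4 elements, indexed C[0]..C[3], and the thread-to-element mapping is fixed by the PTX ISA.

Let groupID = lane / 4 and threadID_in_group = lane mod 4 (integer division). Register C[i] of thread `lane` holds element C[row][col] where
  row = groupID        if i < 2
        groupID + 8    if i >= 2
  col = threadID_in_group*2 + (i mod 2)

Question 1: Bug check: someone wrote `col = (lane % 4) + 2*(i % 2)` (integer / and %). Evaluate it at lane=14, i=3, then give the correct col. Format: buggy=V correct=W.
`(lane % 4) + 2*(i % 2)`[14,3]->4
lane 14->14/4=3, 14 mod 4=2
i=3  r:3+8->11  c:2·2+1->5
col: 4 vs 5

buggy=4 correct=5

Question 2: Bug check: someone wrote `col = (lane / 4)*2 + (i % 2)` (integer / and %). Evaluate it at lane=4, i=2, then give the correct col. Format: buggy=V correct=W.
`(lane / 4)*2 + (i % 2)`[4,2]⇒2
lane 4⇒4/4=1, 4 mod 4=0
i=2  r:1+8⇒9  c:2·0+0⇒0
col: 2 vs 0

buggy=2 correct=0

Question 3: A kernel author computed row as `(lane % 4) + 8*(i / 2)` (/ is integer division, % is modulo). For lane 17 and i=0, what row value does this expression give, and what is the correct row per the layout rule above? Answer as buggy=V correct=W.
`(lane % 4) + 8*(i / 2)`[17,0]→1
L=17→G=17>>2=4, T=17&3=1
[0]→row 4+0=4  col 1·2+0=2
row: 1 vs 4

buggy=1 correct=4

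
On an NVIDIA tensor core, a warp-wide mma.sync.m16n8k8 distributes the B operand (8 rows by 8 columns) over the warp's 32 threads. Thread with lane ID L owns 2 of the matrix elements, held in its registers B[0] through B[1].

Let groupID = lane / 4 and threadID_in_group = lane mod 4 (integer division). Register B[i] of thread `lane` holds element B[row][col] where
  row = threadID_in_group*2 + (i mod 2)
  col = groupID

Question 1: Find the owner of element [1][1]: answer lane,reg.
c=1⇒gr=1  r=1⇒th=0,odd=1
L=1*4+0=4  i=1=1

4,1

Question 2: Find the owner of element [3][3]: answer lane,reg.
13,1

c=3⇒gr=3  r=3⇒th=1,odd=1
L=3*4+1=13  i=1=1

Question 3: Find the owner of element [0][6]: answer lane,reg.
c=6⇒gr=6  r=0⇒th=0,odd=0
L=6*4+0=24  i=0=0

24,0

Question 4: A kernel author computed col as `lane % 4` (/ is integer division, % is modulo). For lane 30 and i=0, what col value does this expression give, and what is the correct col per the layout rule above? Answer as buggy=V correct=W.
`lane % 4`[30,0]→2
lane 30→30/4=7, 30 mod 4=2
i=0  r:2·2+0→4  c:7
col: 2 vs 7

buggy=2 correct=7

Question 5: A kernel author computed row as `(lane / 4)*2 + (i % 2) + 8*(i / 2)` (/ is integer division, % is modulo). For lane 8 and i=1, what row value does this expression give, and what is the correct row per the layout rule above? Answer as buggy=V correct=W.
buggy=5 correct=1

`(lane / 4)*2 + (i % 2) + 8*(i / 2)`[8,1]→5
L=8→G=8>>2=2, T=8&3=0
[1]→row 0·2+1=1  col G=2
row: 5 vs 1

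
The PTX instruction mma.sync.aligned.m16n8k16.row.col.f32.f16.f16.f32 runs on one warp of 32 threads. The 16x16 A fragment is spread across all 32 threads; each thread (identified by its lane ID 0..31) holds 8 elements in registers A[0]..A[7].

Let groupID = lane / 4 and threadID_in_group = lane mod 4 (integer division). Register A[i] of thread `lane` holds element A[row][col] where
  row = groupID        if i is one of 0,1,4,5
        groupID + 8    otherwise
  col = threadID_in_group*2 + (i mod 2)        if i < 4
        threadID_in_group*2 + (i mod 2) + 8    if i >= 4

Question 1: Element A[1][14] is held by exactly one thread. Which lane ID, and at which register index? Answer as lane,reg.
7,4

r=1⇒gr=1,Rb=0  c=14⇒Cb=1,th=3,odd=0
L=1*4+3=7  i=1*4+0*2+0=4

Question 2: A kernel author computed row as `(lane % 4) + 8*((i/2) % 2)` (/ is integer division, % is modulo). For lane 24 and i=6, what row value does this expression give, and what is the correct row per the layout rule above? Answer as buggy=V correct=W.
`(lane % 4) + 8*((i/2) % 2)`[24,6]=>8
lane 24: grp=6 (24/4), tig=0 (24%4)
i=6: r=6+8=14, c=0*2+0+8=8
row: 8 vs 14

buggy=8 correct=14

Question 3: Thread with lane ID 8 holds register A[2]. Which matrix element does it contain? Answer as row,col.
lane 8→8/4=2, 8 mod 4=0
i=2  r:2+8→10  c:2·0+0+0→0

10,0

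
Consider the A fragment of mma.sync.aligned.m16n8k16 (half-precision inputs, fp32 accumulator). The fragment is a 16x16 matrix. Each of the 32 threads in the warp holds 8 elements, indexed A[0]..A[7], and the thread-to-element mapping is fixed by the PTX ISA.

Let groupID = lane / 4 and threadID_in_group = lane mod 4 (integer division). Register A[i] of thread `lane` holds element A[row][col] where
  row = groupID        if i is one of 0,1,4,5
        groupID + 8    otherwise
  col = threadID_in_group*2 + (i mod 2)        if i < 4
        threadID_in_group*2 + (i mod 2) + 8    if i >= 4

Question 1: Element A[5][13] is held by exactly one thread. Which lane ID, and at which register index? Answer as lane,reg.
r: 5->gid=5,r8=0  c: 13->c8=1,tid=2,i&1=1
L=5*4+2=22  i=1*4+0*2+1=5

22,5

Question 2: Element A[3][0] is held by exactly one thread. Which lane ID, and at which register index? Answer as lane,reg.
12,0

r=3->g=3,rb=0  c=0->cb=0,t=0,b0=0
L=3*4+0=12  i=0*4+0*2+0=0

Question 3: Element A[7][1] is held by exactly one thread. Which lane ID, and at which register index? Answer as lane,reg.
r=7->g=7,rb=0  c=1->cb=0,t=0,b0=1
L=7*4+0=28  i=0*4+0*2+1=1

28,1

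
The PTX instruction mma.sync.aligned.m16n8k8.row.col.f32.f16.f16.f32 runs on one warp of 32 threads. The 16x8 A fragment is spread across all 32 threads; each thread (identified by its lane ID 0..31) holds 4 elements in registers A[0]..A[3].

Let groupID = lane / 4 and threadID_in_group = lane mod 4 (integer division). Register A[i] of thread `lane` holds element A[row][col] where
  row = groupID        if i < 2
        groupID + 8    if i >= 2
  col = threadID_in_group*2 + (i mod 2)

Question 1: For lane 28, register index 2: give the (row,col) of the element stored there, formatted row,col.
lane 28: G=7 (28/4), T=0 (28%4)
i=2: r=7+8=15, c=0*2+0=0

15,0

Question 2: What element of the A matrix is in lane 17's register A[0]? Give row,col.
lane 17: G=4 (17/4), T=1 (17%4)
i=0: r=4+0=4, c=1*2+0=2

4,2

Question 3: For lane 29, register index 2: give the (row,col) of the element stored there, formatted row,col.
15,2

lane 29=>29/4=7, 29 mod 4=1
i=2  r:7+8=>15  c:2·1+0=>2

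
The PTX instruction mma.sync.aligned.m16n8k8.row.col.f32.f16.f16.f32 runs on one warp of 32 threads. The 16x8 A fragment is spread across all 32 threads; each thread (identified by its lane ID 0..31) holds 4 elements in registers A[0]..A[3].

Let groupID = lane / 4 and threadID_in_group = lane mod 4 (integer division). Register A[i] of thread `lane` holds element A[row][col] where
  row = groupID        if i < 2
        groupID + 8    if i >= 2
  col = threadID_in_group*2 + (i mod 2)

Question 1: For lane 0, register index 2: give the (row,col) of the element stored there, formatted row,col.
lane 0->0/4=0, 0 mod 4=0
i=2  r:0+8->8  c:2·0+0->0

8,0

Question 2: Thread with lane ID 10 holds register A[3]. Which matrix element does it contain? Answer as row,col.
L=10->gid=10>>2=2, tid=10&3=2
[3]->row 2+8=10  col 2·2+1=5

10,5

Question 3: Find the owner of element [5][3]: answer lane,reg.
21,1

r: 5->gid=5,r8=0  c: 3->tid=1,i&1=1
L=5*4+1=21  i=0*2+1=1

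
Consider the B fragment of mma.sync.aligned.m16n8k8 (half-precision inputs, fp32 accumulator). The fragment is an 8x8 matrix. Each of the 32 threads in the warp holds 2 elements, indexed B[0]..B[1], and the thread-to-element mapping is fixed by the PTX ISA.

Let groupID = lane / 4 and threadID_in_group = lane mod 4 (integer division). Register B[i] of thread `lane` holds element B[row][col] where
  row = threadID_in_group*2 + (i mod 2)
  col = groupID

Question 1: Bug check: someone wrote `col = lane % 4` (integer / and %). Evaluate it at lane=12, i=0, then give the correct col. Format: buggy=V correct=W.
buggy=0 correct=3

`lane % 4`[12,0]=>0
lane 12: grp=3 (12/4), tig=0 (12%4)
i=0: r=0*2+0=0, c=grp=3
col: 0 vs 3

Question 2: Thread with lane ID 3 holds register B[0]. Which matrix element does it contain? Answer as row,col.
6,0

L=3->g=3>>2=0, t=3&3=3
[0]->row 3·2+0=6  col g=0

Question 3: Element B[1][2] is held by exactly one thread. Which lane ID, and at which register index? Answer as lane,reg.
c:2=>grp=2  r:1=>tig=0,lo=1
L=2*4+0=8  i=1=1

8,1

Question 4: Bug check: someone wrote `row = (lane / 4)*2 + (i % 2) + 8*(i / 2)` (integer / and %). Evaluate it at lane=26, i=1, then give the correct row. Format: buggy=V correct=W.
`(lane / 4)*2 + (i % 2) + 8*(i / 2)`[26,1]=>13
lane 26: grp=6 (26/4), tig=2 (26%4)
i=1: r=2*2+1=5, c=grp=6
row: 13 vs 5

buggy=13 correct=5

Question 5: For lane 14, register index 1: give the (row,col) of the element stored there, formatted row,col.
5,3

L=14=>grp=14>>2=3, tig=14&3=2
[1]=>row 2·2+1=5  col grp=3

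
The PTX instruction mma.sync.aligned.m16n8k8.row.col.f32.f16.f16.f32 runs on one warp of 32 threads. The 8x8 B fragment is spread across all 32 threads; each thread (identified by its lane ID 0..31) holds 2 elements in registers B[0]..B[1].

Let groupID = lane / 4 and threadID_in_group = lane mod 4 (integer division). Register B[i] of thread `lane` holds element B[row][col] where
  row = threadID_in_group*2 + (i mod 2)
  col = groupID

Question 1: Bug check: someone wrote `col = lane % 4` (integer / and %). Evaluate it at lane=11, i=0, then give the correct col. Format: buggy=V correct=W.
`lane % 4`[11,0]→3
L=11→G=11>>2=2, T=11&3=3
[0]→row 3·2+0=6  col G=2
col: 3 vs 2

buggy=3 correct=2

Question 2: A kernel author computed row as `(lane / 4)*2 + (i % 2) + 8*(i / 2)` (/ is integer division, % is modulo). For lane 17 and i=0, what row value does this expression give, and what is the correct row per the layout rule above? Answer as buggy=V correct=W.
buggy=8 correct=2

`(lane / 4)*2 + (i % 2) + 8*(i / 2)`[17,0]=>8
17: grp=4,tig=1
[0] (1*2+0,4) = (2,4)
row: 8 vs 2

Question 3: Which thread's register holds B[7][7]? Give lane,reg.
c:7=>grp=7  r:7=>tig=3,lo=1
L=7*4+3=31  i=1=1

31,1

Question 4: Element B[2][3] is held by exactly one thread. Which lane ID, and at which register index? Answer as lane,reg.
c=3->g=3  r=2->t=1,b0=0
L=3*4+1=13  i=0=0

13,0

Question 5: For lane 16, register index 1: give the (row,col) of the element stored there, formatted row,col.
lane 16: G=4 (16/4), T=0 (16%4)
i=1: r=0*2+1=1, c=G=4

1,4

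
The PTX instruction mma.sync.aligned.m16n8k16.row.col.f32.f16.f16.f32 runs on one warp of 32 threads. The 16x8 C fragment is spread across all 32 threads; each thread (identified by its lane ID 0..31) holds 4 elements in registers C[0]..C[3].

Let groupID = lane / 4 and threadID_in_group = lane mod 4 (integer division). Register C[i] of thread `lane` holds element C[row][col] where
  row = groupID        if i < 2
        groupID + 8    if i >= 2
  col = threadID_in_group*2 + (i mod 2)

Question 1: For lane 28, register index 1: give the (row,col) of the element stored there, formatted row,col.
L=28->gid=28>>2=7, tid=28&3=0
[1]->row 7+0=7  col 0·2+1=1

7,1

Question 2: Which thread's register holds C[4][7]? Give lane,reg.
19,1

r=4→G=4,rhi=0  c=7→T=3,p=1
L=4*4+3=19  i=0*2+1=1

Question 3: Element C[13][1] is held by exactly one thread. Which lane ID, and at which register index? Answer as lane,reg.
20,3

r=13⇒gr=5,Rb=1  c=1⇒th=0,odd=1
L=5*4+0=20  i=1*2+1=3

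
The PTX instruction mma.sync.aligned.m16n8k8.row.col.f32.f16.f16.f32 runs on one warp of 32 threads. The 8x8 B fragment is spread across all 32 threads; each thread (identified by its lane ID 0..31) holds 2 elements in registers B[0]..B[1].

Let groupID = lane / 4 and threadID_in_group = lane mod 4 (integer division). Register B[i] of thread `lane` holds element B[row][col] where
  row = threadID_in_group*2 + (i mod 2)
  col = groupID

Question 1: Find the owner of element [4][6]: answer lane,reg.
26,0

c=6⇒gr=6  r=4⇒th=2,odd=0
L=6*4+2=26  i=0=0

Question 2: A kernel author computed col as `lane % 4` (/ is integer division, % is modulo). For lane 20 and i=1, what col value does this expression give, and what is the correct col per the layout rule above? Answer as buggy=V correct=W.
`lane % 4`[20,1]→0
20: G=5,T=0
[1] (0*2+1,5) = (1,5)
col: 0 vs 5

buggy=0 correct=5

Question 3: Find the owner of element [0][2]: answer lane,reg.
8,0

c: 2->gid=2  r: 0->tid=0,i&1=0
L=2*4+0=8  i=0=0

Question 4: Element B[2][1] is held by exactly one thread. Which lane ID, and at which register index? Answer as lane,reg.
c: 1->gid=1  r: 2->tid=1,i&1=0
L=1*4+1=5  i=0=0

5,0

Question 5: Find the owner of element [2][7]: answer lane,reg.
c: 7->gid=7  r: 2->tid=1,i&1=0
L=7*4+1=29  i=0=0

29,0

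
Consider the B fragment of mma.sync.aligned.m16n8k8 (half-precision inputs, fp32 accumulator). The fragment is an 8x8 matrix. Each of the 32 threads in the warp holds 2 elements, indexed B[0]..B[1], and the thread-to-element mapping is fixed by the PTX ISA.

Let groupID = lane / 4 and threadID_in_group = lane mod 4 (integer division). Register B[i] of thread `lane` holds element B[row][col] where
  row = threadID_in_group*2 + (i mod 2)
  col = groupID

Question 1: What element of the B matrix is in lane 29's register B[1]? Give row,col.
lane 29⇒29/4=7, 29 mod 4=1
i=1  r:2·1+1⇒3  c:7

3,7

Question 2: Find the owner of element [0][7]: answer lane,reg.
c=7->g=7  r=0->t=0,b0=0
L=7*4+0=28  i=0=0

28,0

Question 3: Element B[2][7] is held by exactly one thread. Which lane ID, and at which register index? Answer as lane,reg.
29,0

c: 7->gid=7  r: 2->tid=1,i&1=0
L=7*4+1=29  i=0=0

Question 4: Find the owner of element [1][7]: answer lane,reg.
28,1

c=7->g=7  r=1->t=0,b0=1
L=7*4+0=28  i=1=1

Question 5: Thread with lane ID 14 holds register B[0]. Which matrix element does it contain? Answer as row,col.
4,3

14: gr=3,th=2
[0] (2*2+0,3) = (4,3)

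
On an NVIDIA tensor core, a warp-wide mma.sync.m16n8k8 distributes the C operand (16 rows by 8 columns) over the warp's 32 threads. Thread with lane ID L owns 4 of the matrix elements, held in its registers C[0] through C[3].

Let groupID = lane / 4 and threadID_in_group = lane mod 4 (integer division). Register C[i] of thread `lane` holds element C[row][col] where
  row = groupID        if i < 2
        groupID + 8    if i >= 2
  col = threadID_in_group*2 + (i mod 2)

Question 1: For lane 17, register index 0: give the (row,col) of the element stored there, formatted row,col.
lane 17: G=4 (17/4), T=1 (17%4)
i=0: r=4+0=4, c=1*2+0=2

4,2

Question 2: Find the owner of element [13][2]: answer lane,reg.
r: 13->gid=5,r8=1  c: 2->tid=1,i&1=0
L=5*4+1=21  i=1*2+0=2

21,2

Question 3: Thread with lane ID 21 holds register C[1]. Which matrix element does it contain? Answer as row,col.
5,3

lane 21: G=5 (21/4), T=1 (21%4)
i=1: r=5+0=5, c=1*2+1=3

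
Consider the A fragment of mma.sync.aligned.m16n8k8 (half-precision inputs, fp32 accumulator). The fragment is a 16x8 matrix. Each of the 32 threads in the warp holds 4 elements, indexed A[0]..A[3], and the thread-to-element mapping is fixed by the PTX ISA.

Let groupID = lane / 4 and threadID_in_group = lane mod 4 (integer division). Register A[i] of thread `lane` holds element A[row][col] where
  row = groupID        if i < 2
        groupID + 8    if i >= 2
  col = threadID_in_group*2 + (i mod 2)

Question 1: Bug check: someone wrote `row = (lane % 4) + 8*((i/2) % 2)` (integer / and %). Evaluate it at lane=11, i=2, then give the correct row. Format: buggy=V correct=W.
buggy=11 correct=10

`(lane % 4) + 8*((i/2) % 2)`[11,2]→11
L=11→G=11>>2=2, T=11&3=3
[2]→row 2+8=10  col 3·2+0=6
row: 11 vs 10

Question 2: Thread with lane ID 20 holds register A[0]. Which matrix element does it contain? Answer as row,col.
lane 20⇒20/4=5, 20 mod 4=0
i=0  r:5+0⇒5  c:2·0+0⇒0

5,0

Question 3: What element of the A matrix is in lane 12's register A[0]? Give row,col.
12: grp=3,tig=0
[0] (3+0,0*2+0) = (3,0)

3,0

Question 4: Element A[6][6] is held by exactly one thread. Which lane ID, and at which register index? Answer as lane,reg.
27,0

r=6->g=6,rb=0  c=6->t=3,b0=0
L=6*4+3=27  i=0*2+0=0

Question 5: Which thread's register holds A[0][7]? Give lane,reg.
3,1

r: 0->gid=0,r8=0  c: 7->tid=3,i&1=1
L=0*4+3=3  i=0*2+1=1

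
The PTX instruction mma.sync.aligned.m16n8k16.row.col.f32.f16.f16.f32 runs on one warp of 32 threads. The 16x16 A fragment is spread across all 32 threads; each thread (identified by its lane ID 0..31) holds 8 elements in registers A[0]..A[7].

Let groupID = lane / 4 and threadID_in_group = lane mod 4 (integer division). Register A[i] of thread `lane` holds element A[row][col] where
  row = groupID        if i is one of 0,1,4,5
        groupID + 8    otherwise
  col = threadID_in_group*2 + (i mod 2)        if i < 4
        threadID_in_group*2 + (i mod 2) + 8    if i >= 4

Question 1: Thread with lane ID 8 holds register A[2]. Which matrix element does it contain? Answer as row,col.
10,0

lane 8: grp=2 (8/4), tig=0 (8%4)
i=2: r=2+8=10, c=0*2+0+0=0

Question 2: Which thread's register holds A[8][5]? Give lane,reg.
r=8⇒gr=0,Rb=1  c=5⇒Cb=0,th=2,odd=1
L=0*4+2=2  i=0*4+1*2+1=3

2,3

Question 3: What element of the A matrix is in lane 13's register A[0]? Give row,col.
3,2

lane 13: grp=3 (13/4), tig=1 (13%4)
i=0: r=3+0=3, c=1*2+0+0=2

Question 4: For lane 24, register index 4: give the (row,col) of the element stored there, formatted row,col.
6,8

24: G=6,T=0
[4] (6+0,0*2+0+8) = (6,8)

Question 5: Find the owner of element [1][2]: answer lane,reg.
5,0

r:1=>grp=1,rB=0  c:2=>cB=0,tig=1,lo=0
L=1*4+1=5  i=0*4+0*2+0=0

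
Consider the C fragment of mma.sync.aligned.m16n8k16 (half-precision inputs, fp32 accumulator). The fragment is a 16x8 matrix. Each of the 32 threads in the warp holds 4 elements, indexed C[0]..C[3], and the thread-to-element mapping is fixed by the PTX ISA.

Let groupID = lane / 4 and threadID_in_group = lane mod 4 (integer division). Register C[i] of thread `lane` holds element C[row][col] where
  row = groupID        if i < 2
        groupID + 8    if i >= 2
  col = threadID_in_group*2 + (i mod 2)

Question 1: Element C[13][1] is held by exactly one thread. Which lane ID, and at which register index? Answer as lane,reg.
r=13⇒gr=5,Rb=1  c=1⇒th=0,odd=1
L=5*4+0=20  i=1*2+1=3

20,3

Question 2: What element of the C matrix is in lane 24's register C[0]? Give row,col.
6,0

24: G=6,T=0
[0] (6+0,0*2+0) = (6,0)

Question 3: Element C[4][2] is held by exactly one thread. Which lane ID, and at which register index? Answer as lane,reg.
17,0

r=4→G=4,rhi=0  c=2→T=1,p=0
L=4*4+1=17  i=0*2+0=0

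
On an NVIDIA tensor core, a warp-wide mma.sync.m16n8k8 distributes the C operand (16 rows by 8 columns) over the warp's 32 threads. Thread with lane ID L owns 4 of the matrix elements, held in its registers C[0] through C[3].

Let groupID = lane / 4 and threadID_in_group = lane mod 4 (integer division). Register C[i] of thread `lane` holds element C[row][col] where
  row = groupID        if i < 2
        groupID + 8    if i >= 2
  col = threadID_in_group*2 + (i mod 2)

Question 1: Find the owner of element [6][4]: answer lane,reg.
26,0

r=6->g=6,rb=0  c=4->t=2,b0=0
L=6*4+2=26  i=0*2+0=0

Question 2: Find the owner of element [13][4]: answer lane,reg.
22,2

r=13⇒gr=5,Rb=1  c=4⇒th=2,odd=0
L=5*4+2=22  i=1*2+0=2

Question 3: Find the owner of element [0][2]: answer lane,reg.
r:0=>grp=0,rB=0  c:2=>tig=1,lo=0
L=0*4+1=1  i=0*2+0=0

1,0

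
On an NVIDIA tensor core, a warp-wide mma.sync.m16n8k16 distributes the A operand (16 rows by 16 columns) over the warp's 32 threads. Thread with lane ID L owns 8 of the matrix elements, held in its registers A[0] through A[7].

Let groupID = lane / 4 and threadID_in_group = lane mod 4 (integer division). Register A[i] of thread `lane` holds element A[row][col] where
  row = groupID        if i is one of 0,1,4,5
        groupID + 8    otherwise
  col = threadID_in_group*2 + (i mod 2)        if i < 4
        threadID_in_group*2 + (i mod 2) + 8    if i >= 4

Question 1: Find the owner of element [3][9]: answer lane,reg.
12,5

r=3⇒gr=3,Rb=0  c=9⇒Cb=1,th=0,odd=1
L=3*4+0=12  i=1*4+0*2+1=5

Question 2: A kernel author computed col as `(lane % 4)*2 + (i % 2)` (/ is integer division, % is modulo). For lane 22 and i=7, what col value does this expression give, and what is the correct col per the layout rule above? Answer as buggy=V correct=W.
buggy=5 correct=13

`(lane % 4)*2 + (i % 2)`[22,7]->5
22: gid=5,tid=2
[7] (5+8,2*2+1+8) = (13,13)
col: 5 vs 13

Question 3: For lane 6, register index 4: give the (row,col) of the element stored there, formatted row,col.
6: gr=1,th=2
[4] (1+0,2*2+0+8) = (1,12)

1,12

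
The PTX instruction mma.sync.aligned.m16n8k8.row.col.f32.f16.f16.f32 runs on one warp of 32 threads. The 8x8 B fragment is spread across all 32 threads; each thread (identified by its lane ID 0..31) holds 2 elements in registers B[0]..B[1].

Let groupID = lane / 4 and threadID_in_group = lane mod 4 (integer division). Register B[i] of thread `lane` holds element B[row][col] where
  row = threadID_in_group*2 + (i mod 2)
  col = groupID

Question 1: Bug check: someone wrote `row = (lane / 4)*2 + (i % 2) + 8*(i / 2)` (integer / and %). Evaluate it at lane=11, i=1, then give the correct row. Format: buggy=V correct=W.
buggy=5 correct=7

`(lane / 4)*2 + (i % 2) + 8*(i / 2)`[11,1]->5
11: gid=2,tid=3
[1] (3*2+1,2) = (7,2)
row: 5 vs 7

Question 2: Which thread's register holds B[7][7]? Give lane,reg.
c=7->g=7  r=7->t=3,b0=1
L=7*4+3=31  i=1=1

31,1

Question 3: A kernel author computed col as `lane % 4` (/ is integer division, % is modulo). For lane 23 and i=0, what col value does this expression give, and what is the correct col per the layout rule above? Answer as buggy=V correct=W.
`lane % 4`[23,0]⇒3
23: gr=5,th=3
[0] (3*2+0,5) = (6,5)
col: 3 vs 5

buggy=3 correct=5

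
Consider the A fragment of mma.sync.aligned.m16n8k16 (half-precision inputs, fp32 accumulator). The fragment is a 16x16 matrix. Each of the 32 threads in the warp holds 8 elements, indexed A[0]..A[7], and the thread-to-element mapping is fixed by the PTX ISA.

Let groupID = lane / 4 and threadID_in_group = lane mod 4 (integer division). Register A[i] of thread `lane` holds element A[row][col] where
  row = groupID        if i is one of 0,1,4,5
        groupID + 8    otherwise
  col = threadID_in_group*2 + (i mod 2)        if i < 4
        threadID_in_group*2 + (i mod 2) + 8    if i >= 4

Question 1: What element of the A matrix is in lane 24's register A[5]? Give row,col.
L=24→G=24>>2=6, T=24&3=0
[5]→row 6+0=6  col 0·2+1+8=9

6,9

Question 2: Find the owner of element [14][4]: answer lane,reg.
26,2

r=14→G=6,rhi=1  c=4→chi=0,T=2,p=0
L=6*4+2=26  i=0*4+1*2+0=2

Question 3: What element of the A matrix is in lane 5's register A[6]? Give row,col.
9,10

lane 5: gr=1 (5/4), th=1 (5%4)
i=6: r=1+8=9, c=1*2+0+8=10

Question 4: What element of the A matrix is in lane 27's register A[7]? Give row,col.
14,15

L=27→G=27>>2=6, T=27&3=3
[7]→row 6+8=14  col 3·2+1+8=15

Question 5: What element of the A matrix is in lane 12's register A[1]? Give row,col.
L=12->g=12>>2=3, t=12&3=0
[1]->row 3+0=3  col 0·2+1+0=1

3,1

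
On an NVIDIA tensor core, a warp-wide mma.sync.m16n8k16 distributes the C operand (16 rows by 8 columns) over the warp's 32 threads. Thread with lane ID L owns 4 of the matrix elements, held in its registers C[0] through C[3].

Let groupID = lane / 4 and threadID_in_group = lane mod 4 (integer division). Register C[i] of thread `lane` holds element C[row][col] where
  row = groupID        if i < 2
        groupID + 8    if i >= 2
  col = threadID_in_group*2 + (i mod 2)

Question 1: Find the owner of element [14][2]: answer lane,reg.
25,2

r:14=>grp=6,rB=1  c:2=>tig=1,lo=0
L=6*4+1=25  i=1*2+0=2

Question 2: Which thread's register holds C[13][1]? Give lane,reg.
20,3

r: 13->gid=5,r8=1  c: 1->tid=0,i&1=1
L=5*4+0=20  i=1*2+1=3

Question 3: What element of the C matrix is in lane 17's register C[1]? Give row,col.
4,3

lane 17->17/4=4, 17 mod 4=1
i=1  r:4+0->4  c:2·1+1->3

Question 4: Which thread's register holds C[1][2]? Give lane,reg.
5,0

r=1⇒gr=1,Rb=0  c=2⇒th=1,odd=0
L=1*4+1=5  i=0*2+0=0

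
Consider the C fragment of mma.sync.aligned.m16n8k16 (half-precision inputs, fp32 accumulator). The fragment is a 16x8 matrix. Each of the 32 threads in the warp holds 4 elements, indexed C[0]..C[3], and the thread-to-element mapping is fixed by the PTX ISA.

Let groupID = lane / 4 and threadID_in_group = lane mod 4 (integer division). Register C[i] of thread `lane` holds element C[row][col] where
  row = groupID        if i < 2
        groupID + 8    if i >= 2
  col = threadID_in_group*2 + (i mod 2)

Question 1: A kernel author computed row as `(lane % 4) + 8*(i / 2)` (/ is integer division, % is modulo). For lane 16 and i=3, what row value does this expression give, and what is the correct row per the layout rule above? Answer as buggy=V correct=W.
`(lane % 4) + 8*(i / 2)`[16,3]=>8
16: grp=4,tig=0
[3] (4+8,0*2+1) = (12,1)
row: 8 vs 12

buggy=8 correct=12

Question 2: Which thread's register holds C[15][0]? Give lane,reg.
r=15→G=7,rhi=1  c=0→T=0,p=0
L=7*4+0=28  i=1*2+0=2

28,2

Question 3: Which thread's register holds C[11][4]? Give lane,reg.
14,2

r=11→G=3,rhi=1  c=4→T=2,p=0
L=3*4+2=14  i=1*2+0=2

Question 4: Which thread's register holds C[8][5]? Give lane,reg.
r=8⇒gr=0,Rb=1  c=5⇒th=2,odd=1
L=0*4+2=2  i=1*2+1=3

2,3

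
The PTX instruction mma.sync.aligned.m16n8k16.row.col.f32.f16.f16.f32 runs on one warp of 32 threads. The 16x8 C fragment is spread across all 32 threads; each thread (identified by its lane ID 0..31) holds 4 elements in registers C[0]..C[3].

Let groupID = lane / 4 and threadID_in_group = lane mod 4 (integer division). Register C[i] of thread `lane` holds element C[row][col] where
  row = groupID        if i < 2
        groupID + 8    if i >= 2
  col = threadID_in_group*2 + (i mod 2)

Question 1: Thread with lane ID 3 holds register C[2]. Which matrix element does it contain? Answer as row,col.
lane 3: g=0 (3/4), t=3 (3%4)
i=2: r=0+8=8, c=3*2+0=6

8,6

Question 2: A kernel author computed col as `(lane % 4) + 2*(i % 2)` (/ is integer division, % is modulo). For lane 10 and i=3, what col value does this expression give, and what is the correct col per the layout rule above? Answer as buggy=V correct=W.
buggy=4 correct=5

`(lane % 4) + 2*(i % 2)`[10,3]=>4
10: grp=2,tig=2
[3] (2+8,2*2+1) = (10,5)
col: 4 vs 5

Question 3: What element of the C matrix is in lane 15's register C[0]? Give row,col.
3,6

L=15->gid=15>>2=3, tid=15&3=3
[0]->row 3+0=3  col 3·2+0=6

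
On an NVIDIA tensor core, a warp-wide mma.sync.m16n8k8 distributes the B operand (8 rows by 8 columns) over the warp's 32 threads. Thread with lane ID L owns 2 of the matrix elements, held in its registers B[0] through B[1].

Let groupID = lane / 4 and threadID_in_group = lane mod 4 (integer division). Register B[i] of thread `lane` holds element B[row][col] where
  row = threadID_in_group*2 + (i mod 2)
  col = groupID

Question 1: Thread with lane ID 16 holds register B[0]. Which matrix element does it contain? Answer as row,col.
16: gr=4,th=0
[0] (0*2+0,4) = (0,4)

0,4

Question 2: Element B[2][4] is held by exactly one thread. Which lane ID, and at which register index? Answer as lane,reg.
c:4=>grp=4  r:2=>tig=1,lo=0
L=4*4+1=17  i=0=0

17,0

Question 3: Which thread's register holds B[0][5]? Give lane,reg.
20,0

c: 5->gid=5  r: 0->tid=0,i&1=0
L=5*4+0=20  i=0=0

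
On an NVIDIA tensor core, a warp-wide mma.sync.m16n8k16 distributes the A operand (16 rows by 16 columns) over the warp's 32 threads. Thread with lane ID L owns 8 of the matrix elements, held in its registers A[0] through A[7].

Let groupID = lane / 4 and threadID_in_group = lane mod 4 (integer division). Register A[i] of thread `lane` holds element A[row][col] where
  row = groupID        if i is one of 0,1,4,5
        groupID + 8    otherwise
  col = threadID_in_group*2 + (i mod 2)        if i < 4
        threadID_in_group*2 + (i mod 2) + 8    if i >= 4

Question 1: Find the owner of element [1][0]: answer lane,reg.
r:1=>grp=1,rB=0  c:0=>cB=0,tig=0,lo=0
L=1*4+0=4  i=0*4+0*2+0=0

4,0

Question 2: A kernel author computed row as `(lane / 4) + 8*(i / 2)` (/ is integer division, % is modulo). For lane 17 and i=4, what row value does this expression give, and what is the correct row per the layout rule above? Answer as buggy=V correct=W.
`(lane / 4) + 8*(i / 2)`[17,4]=>20
L=17=>grp=17>>2=4, tig=17&3=1
[4]=>row 4+0=4  col 1·2+0+8=10
row: 20 vs 4

buggy=20 correct=4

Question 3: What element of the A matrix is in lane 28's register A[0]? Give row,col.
lane 28: g=7 (28/4), t=0 (28%4)
i=0: r=7+0=7, c=0*2+0+0=0

7,0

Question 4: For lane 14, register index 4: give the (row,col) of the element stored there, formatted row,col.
3,12

L=14->g=14>>2=3, t=14&3=2
[4]->row 3+0=3  col 2·2+0+8=12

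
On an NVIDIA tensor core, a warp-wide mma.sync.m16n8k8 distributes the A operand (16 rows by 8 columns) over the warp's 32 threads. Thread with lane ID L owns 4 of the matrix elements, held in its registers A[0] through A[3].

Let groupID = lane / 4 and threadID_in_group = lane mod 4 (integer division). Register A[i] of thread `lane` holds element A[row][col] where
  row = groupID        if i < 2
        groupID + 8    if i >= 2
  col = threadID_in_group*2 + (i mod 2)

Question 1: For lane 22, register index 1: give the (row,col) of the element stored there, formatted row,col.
L=22⇒gr=22>>2=5, th=22&3=2
[1]⇒row 5+0=5  col 2·2+1=5

5,5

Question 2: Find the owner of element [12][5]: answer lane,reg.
r=12⇒gr=4,Rb=1  c=5⇒th=2,odd=1
L=4*4+2=18  i=1*2+1=3

18,3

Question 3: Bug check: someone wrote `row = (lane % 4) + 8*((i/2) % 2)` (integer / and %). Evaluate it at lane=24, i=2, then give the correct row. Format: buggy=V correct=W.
`(lane % 4) + 8*((i/2) % 2)`[24,2]→8
24: G=6,T=0
[2] (6+8,0*2+0) = (14,0)
row: 8 vs 14

buggy=8 correct=14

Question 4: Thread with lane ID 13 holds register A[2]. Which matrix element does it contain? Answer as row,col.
lane 13: g=3 (13/4), t=1 (13%4)
i=2: r=3+8=11, c=1*2+0=2

11,2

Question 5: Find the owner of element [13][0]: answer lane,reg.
20,2

r=13⇒gr=5,Rb=1  c=0⇒th=0,odd=0
L=5*4+0=20  i=1*2+0=2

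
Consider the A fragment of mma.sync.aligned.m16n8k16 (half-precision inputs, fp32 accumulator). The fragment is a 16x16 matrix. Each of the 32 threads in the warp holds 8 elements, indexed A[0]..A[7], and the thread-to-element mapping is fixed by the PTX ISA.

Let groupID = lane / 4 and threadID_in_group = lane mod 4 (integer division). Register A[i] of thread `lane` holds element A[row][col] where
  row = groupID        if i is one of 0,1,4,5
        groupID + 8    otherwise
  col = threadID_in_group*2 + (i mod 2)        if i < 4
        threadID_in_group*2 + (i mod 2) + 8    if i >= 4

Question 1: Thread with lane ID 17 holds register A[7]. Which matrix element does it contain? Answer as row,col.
12,11

L=17⇒gr=17>>2=4, th=17&3=1
[7]⇒row 4+8=12  col 1·2+1+8=11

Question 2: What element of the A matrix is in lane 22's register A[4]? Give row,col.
5,12

lane 22: gid=5 (22/4), tid=2 (22%4)
i=4: r=5+0=5, c=2*2+0+8=12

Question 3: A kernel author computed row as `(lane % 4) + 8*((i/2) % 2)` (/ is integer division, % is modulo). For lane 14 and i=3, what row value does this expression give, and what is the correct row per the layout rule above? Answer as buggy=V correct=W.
buggy=10 correct=11

`(lane % 4) + 8*((i/2) % 2)`[14,3]->10
14: gid=3,tid=2
[3] (3+8,2*2+1+0) = (11,5)
row: 10 vs 11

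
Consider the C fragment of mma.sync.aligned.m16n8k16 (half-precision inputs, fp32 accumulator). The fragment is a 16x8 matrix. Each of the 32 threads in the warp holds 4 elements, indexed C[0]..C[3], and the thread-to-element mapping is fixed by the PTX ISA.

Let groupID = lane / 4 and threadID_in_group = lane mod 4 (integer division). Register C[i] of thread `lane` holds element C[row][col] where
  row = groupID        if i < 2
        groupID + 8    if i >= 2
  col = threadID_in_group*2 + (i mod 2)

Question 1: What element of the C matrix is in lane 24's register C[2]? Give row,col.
lane 24⇒24/4=6, 24 mod 4=0
i=2  r:6+8⇒14  c:2·0+0⇒0

14,0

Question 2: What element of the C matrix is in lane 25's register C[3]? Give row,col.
14,3

lane 25=>25/4=6, 25 mod 4=1
i=3  r:6+8=>14  c:2·1+1=>3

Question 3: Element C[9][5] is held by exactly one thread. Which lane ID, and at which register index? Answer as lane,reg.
r: 9->gid=1,r8=1  c: 5->tid=2,i&1=1
L=1*4+2=6  i=1*2+1=3

6,3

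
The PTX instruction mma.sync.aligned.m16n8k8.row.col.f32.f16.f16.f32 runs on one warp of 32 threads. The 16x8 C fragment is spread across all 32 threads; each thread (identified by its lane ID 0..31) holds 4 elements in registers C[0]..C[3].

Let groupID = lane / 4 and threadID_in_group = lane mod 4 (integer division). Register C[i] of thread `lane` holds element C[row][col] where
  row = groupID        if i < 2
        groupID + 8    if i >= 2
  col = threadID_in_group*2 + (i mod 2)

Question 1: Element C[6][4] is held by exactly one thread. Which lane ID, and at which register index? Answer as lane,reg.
26,0

r=6⇒gr=6,Rb=0  c=4⇒th=2,odd=0
L=6*4+2=26  i=0*2+0=0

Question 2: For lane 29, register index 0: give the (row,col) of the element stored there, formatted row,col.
7,2

L=29=>grp=29>>2=7, tig=29&3=1
[0]=>row 7+0=7  col 1·2+0=2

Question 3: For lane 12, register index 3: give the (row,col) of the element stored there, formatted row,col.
L=12=>grp=12>>2=3, tig=12&3=0
[3]=>row 3+8=11  col 0·2+1=1

11,1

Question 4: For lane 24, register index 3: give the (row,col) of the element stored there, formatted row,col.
L=24→G=24>>2=6, T=24&3=0
[3]→row 6+8=14  col 0·2+1=1

14,1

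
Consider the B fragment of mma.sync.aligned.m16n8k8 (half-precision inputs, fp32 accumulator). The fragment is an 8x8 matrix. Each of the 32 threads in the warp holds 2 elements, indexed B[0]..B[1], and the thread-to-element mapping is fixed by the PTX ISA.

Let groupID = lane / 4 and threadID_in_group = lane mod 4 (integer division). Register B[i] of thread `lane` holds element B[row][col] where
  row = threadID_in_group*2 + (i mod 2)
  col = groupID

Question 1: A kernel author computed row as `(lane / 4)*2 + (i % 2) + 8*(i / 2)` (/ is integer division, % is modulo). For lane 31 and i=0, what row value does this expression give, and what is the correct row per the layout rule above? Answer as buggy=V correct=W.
buggy=14 correct=6

`(lane / 4)*2 + (i % 2) + 8*(i / 2)`[31,0]->14
lane 31->31/4=7, 31 mod 4=3
i=0  r:2·3+0->6  c:7
row: 14 vs 6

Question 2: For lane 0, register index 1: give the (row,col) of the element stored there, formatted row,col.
1,0

0: gr=0,th=0
[1] (0*2+1,0) = (1,0)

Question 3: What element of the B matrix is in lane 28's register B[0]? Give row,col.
0,7

L=28=>grp=28>>2=7, tig=28&3=0
[0]=>row 0·2+0=0  col grp=7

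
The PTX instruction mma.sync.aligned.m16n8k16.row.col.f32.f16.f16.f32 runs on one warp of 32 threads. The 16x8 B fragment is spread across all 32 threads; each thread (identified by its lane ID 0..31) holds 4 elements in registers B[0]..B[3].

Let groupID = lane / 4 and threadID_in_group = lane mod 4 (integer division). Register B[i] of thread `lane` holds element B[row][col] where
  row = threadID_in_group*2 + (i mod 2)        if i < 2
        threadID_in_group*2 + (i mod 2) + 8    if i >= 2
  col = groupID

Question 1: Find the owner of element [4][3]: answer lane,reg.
c:3=>grp=3  r:4=>rB=0,tig=2,lo=0
L=3*4+2=14  i=0*2+0=0

14,0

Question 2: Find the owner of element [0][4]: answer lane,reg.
c=4⇒gr=4  r=0⇒Rb=0,th=0,odd=0
L=4*4+0=16  i=0*2+0=0

16,0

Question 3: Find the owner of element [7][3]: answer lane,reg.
c=3⇒gr=3  r=7⇒Rb=0,th=3,odd=1
L=3*4+3=15  i=0*2+1=1

15,1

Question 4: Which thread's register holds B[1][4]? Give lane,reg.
c=4->g=4  r=1->rb=0,t=0,b0=1
L=4*4+0=16  i=0*2+1=1

16,1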